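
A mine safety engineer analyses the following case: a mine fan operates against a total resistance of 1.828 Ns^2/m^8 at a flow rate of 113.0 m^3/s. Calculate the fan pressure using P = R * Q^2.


Compute Q^2:
Q^2 = 113.0^2 = 12769.0
Compute pressure:
P = R * Q^2 = 1.828 * 12769.0
= 23341.732 Pa

23341.732 Pa


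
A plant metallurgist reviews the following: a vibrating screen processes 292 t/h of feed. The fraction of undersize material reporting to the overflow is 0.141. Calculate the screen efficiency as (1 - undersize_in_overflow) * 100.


85.9%

Screen efficiency = (1 - fraction of undersize in overflow) * 100
= (1 - 0.141) * 100
= 0.859 * 100
= 85.9%


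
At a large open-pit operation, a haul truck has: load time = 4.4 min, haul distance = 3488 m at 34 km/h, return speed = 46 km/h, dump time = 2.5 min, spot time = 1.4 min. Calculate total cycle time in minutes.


Convert haul speed to m/min: 34 * 1000/60 = 566.6666667 m/min
Haul time = 3488 / 566.6666667 = 6.155294118 min
Convert return speed to m/min: 46 * 1000/60 = 766.6666667 m/min
Return time = 3488 / 766.6666667 = 4.549565217 min
Total cycle time:
= 4.4 + 6.155294118 + 2.5 + 4.549565217 + 1.4
= 19.0049 min

19.0049 min


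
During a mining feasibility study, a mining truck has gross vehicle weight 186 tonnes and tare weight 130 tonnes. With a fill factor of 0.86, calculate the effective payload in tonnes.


48.16 tonnes

Maximum payload = gross - tare
= 186 - 130 = 56 tonnes
Effective payload = max payload * fill factor
= 56 * 0.86
= 48.16 tonnes


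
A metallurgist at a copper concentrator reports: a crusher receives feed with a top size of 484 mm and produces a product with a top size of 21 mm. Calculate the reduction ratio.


Reduction ratio = feed size / product size
= 484 / 21
= 23.0476

23.0476


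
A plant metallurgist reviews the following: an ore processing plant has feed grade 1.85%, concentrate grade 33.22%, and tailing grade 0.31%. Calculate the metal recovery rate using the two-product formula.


84.0274%

Using the two-product formula:
R = 100 * c * (f - t) / (f * (c - t))
Numerator = 100 * 33.22 * (1.85 - 0.31)
= 100 * 33.22 * 1.54
= 5115.88
Denominator = 1.85 * (33.22 - 0.31)
= 1.85 * 32.91
= 60.8835
R = 5115.88 / 60.8835
= 84.0274%


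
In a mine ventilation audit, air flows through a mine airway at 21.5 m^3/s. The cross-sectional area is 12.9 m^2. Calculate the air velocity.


1.6667 m/s

Velocity = flow rate / cross-sectional area
= 21.5 / 12.9
= 1.6667 m/s


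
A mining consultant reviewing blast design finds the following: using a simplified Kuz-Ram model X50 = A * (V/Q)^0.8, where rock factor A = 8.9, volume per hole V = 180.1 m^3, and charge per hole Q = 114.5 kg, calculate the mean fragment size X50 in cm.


12.7866 cm

Compute V/Q:
V/Q = 180.1 / 114.5 = 1.572925764
Raise to the power 0.8:
(V/Q)^0.8 = 1.572925764^0.8 = 1.436701618
Multiply by A:
X50 = 8.9 * 1.436701618
= 12.7866 cm


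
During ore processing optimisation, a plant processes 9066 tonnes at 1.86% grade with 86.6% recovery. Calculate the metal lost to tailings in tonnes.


22.5961 tonnes

Total metal in feed:
= 9066 * 1.86 / 100 = 168.6276 tonnes
Metal recovered:
= 168.6276 * 86.6 / 100 = 146.0315016 tonnes
Metal lost to tailings:
= 168.6276 - 146.0315016
= 22.5961 tonnes


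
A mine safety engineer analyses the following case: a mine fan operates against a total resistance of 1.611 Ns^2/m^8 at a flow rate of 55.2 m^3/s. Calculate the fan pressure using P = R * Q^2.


Compute Q^2:
Q^2 = 55.2^2 = 3047.04
Compute pressure:
P = R * Q^2 = 1.611 * 3047.04
= 4908.7814 Pa

4908.7814 Pa


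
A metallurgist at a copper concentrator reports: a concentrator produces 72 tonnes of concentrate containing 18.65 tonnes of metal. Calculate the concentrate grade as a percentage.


Grade = (metal in concentrate / concentrate mass) * 100
= (18.65 / 72) * 100
= 0.2590277778 * 100
= 25.9028%

25.9028%


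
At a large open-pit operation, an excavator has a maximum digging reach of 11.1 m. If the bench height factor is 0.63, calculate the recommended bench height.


Bench height = reach * factor
= 11.1 * 0.63
= 6.993 m

6.993 m


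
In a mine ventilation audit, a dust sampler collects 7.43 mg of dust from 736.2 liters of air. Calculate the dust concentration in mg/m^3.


Convert liters to m^3: 1 m^3 = 1000 L
Concentration = mass / volume * 1000
= 7.43 / 736.2 * 1000
= 0.0100923662 * 1000
= 10.0924 mg/m^3

10.0924 mg/m^3


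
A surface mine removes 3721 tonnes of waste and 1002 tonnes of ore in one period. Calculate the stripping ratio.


3.7136

Stripping ratio = waste tonnage / ore tonnage
= 3721 / 1002
= 3.7136


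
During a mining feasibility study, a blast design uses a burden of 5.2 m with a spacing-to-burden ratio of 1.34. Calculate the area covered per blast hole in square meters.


36.2336 m^2

First, find the spacing:
Spacing = burden * ratio = 5.2 * 1.34
= 6.968 m
Then, calculate the area:
Area = burden * spacing = 5.2 * 6.968
= 36.2336 m^2


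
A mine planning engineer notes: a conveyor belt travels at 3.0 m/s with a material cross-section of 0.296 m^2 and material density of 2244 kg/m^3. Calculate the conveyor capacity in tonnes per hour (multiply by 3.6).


Volumetric flow = speed * area
= 3.0 * 0.296 = 0.888 m^3/s
Mass flow = volumetric * density
= 0.888 * 2244 = 1992.672 kg/s
Convert to t/h: multiply by 3.6
Capacity = 1992.672 * 3.6
= 7173.6192 t/h

7173.6192 t/h


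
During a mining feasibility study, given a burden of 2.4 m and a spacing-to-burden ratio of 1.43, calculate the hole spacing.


Spacing = burden * ratio
= 2.4 * 1.43
= 3.432 m

3.432 m


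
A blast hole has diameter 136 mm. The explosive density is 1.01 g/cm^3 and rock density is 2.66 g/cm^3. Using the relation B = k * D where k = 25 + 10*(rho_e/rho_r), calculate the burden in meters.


First, compute k:
rho_e / rho_r = 1.01 / 2.66 = 0.3796992481
k = 25 + 10 * 0.3796992481 = 28.79699248
Then, compute burden:
B = k * D / 1000 = 28.79699248 * 136 / 1000
= 3916.390977 / 1000
= 3.9164 m

3.9164 m


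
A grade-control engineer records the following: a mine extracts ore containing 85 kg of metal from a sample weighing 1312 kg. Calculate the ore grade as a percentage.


Ore grade = (metal mass / ore mass) * 100
= (85 / 1312) * 100
= 0.06478658537 * 100
= 6.4787%

6.4787%


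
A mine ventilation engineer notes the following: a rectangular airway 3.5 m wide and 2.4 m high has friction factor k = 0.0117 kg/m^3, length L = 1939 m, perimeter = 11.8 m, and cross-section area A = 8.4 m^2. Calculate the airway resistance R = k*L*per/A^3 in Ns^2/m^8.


0.4517 Ns^2/m^8

Compute the numerator:
k * L * per = 0.0117 * 1939 * 11.8
= 267.69834
Compute the denominator:
A^3 = 8.4^3 = 592.704
Resistance:
R = 267.69834 / 592.704
= 0.4517 Ns^2/m^8


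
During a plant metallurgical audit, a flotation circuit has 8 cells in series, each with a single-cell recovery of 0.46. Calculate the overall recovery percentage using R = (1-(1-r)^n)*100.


99.277%

Complement of single-cell recovery:
1 - r = 1 - 0.46 = 0.54
Raise to power n:
(1 - r)^8 = 0.54^8 = 0.007230196134
Overall recovery:
R = (1 - 0.007230196134) * 100
= 99.277%


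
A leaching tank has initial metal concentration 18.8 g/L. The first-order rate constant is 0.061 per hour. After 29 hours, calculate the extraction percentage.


82.9497%

Compute the exponent:
-k * t = -0.061 * 29 = -1.769
Remaining concentration:
C = 18.8 * exp(-1.769)
= 18.8 * 0.170503407
= 3.205464052 g/L
Extracted = 18.8 - 3.205464052 = 15.59453595 g/L
Extraction % = 15.59453595 / 18.8 * 100
= 82.9497%


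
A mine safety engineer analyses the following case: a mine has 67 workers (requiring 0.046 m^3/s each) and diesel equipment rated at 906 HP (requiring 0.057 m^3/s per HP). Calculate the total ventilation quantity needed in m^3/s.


54.724 m^3/s

Airflow for workers:
Q_people = 67 * 0.046 = 3.082 m^3/s
Airflow for diesel equipment:
Q_diesel = 906 * 0.057 = 51.642 m^3/s
Total ventilation:
Q_total = 3.082 + 51.642
= 54.724 m^3/s


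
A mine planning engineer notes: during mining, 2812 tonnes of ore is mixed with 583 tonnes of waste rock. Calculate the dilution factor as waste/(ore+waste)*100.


17.1723%

Total material = ore + waste
= 2812 + 583 = 3395 tonnes
Dilution = waste / total * 100
= 583 / 3395 * 100
= 0.1717231222 * 100
= 17.1723%


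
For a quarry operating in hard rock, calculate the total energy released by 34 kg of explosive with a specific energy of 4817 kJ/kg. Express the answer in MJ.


Energy = mass * specific_energy / 1000
= 34 * 4817 / 1000
= 163778 / 1000
= 163.778 MJ

163.778 MJ


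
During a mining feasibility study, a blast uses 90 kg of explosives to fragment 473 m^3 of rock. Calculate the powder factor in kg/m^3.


Powder factor = explosive mass / rock volume
= 90 / 473
= 0.1903 kg/m^3

0.1903 kg/m^3


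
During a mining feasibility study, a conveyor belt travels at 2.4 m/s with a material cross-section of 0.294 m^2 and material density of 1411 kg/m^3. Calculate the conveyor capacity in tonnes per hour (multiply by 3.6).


Volumetric flow = speed * area
= 2.4 * 0.294 = 0.7056 m^3/s
Mass flow = volumetric * density
= 0.7056 * 1411 = 995.6016 kg/s
Convert to t/h: multiply by 3.6
Capacity = 995.6016 * 3.6
= 3584.1658 t/h

3584.1658 t/h


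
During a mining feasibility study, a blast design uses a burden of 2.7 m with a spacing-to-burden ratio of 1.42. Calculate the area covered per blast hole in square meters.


First, find the spacing:
Spacing = burden * ratio = 2.7 * 1.42
= 3.834 m
Then, calculate the area:
Area = burden * spacing = 2.7 * 3.834
= 10.3518 m^2

10.3518 m^2


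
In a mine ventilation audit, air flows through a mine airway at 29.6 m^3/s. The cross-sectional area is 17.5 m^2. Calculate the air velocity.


1.6914 m/s

Velocity = flow rate / cross-sectional area
= 29.6 / 17.5
= 1.6914 m/s


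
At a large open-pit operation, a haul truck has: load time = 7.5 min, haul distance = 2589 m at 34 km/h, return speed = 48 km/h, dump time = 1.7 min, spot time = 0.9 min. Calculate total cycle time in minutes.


Convert haul speed to m/min: 34 * 1000/60 = 566.6666667 m/min
Haul time = 2589 / 566.6666667 = 4.568823529 min
Convert return speed to m/min: 48 * 1000/60 = 800 m/min
Return time = 2589 / 800 = 3.23625 min
Total cycle time:
= 7.5 + 4.568823529 + 1.7 + 3.23625 + 0.9
= 17.9051 min

17.9051 min


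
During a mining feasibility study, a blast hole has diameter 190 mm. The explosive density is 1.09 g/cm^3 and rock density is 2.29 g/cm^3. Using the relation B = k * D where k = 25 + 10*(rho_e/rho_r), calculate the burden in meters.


First, compute k:
rho_e / rho_r = 1.09 / 2.29 = 0.4759825328
k = 25 + 10 * 0.4759825328 = 29.75982533
Then, compute burden:
B = k * D / 1000 = 29.75982533 * 190 / 1000
= 5654.366812 / 1000
= 5.6544 m

5.6544 m


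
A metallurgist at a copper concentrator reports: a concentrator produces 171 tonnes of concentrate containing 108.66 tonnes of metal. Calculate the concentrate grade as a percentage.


63.5439%

Grade = (metal in concentrate / concentrate mass) * 100
= (108.66 / 171) * 100
= 0.6354385965 * 100
= 63.5439%


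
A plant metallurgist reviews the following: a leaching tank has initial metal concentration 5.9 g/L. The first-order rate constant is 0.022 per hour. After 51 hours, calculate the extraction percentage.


Compute the exponent:
-k * t = -0.022 * 51 = -1.122
Remaining concentration:
C = 5.9 * exp(-1.122)
= 5.9 * 0.3256278872
= 1.921204534 g/L
Extracted = 5.9 - 1.921204534 = 3.978795466 g/L
Extraction % = 3.978795466 / 5.9 * 100
= 67.4372%

67.4372%


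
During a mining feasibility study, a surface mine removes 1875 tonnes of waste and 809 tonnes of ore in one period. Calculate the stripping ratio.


2.3177

Stripping ratio = waste tonnage / ore tonnage
= 1875 / 809
= 2.3177


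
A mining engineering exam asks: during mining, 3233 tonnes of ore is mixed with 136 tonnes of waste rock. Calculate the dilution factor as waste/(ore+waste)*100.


Total material = ore + waste
= 3233 + 136 = 3369 tonnes
Dilution = waste / total * 100
= 136 / 3369 * 100
= 0.04036806174 * 100
= 4.0368%

4.0368%


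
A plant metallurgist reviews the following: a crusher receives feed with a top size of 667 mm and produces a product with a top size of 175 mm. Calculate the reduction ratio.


Reduction ratio = feed size / product size
= 667 / 175
= 3.8114

3.8114


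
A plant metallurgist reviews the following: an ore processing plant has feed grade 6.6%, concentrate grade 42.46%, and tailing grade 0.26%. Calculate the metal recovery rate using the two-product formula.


96.6524%

Using the two-product formula:
R = 100 * c * (f - t) / (f * (c - t))
Numerator = 100 * 42.46 * (6.6 - 0.26)
= 100 * 42.46 * 6.34
= 26919.64
Denominator = 6.6 * (42.46 - 0.26)
= 6.6 * 42.2
= 278.52
R = 26919.64 / 278.52
= 96.6524%


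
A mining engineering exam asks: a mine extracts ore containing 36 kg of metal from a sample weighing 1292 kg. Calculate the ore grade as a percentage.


Ore grade = (metal mass / ore mass) * 100
= (36 / 1292) * 100
= 0.02786377709 * 100
= 2.7864%

2.7864%


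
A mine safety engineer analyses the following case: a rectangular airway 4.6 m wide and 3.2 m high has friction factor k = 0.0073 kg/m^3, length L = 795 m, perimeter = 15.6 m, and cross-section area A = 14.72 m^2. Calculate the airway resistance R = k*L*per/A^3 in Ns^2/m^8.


0.0284 Ns^2/m^8

Compute the numerator:
k * L * per = 0.0073 * 795 * 15.6
= 90.5346
Compute the denominator:
A^3 = 14.72^3 = 3189.506048
Resistance:
R = 90.5346 / 3189.506048
= 0.0284 Ns^2/m^8


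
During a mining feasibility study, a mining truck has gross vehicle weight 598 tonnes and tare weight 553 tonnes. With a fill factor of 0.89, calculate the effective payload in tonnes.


40.05 tonnes

Maximum payload = gross - tare
= 598 - 553 = 45 tonnes
Effective payload = max payload * fill factor
= 45 * 0.89
= 40.05 tonnes


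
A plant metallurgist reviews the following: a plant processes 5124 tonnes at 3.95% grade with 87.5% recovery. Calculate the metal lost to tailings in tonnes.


Total metal in feed:
= 5124 * 3.95 / 100 = 202.398 tonnes
Metal recovered:
= 202.398 * 87.5 / 100 = 177.09825 tonnes
Metal lost to tailings:
= 202.398 - 177.09825
= 25.2998 tonnes

25.2998 tonnes


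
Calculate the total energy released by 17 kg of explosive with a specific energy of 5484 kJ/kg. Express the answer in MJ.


Energy = mass * specific_energy / 1000
= 17 * 5484 / 1000
= 93228 / 1000
= 93.228 MJ

93.228 MJ


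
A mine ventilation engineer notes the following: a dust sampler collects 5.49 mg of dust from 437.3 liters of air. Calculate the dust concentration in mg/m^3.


Convert liters to m^3: 1 m^3 = 1000 L
Concentration = mass / volume * 1000
= 5.49 / 437.3 * 1000
= 0.01255431054 * 1000
= 12.5543 mg/m^3

12.5543 mg/m^3


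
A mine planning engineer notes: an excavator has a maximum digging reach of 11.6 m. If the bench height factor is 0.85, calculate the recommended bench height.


9.86 m

Bench height = reach * factor
= 11.6 * 0.85
= 9.86 m


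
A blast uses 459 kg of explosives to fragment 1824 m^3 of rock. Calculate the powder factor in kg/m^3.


Powder factor = explosive mass / rock volume
= 459 / 1824
= 0.2516 kg/m^3

0.2516 kg/m^3


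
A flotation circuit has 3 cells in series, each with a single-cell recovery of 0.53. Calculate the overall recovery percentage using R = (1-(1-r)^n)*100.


89.6177%

Complement of single-cell recovery:
1 - r = 1 - 0.53 = 0.47
Raise to power n:
(1 - r)^3 = 0.47^3 = 0.103823
Overall recovery:
R = (1 - 0.103823) * 100
= 89.6177%


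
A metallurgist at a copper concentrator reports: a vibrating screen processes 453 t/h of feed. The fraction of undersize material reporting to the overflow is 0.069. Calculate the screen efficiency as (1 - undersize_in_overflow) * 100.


93.1%

Screen efficiency = (1 - fraction of undersize in overflow) * 100
= (1 - 0.069) * 100
= 0.931 * 100
= 93.1%


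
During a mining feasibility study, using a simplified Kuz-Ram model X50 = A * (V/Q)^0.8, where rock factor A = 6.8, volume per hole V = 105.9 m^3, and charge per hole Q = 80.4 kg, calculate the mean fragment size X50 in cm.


8.4766 cm

Compute V/Q:
V/Q = 105.9 / 80.4 = 1.317164179
Raise to the power 0.8:
(V/Q)^0.8 = 1.317164179^0.8 = 1.246556389
Multiply by A:
X50 = 6.8 * 1.246556389
= 8.4766 cm


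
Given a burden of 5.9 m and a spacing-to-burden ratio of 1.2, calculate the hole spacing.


7.08 m

Spacing = burden * ratio
= 5.9 * 1.2
= 7.08 m


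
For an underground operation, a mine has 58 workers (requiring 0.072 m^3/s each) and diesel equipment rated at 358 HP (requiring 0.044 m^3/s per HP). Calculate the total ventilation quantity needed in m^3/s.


Airflow for workers:
Q_people = 58 * 0.072 = 4.176 m^3/s
Airflow for diesel equipment:
Q_diesel = 358 * 0.044 = 15.752 m^3/s
Total ventilation:
Q_total = 4.176 + 15.752
= 19.928 m^3/s

19.928 m^3/s


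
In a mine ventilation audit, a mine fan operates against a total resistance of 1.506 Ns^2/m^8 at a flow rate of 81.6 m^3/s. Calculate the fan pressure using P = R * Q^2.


Compute Q^2:
Q^2 = 81.6^2 = 6658.56
Compute pressure:
P = R * Q^2 = 1.506 * 6658.56
= 10027.7914 Pa

10027.7914 Pa


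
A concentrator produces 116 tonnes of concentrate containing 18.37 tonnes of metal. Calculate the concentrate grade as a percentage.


Grade = (metal in concentrate / concentrate mass) * 100
= (18.37 / 116) * 100
= 0.158362069 * 100
= 15.8362%

15.8362%


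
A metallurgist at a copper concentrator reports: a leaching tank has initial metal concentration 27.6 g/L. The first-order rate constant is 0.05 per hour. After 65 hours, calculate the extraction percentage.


Compute the exponent:
-k * t = -0.05 * 65 = -3.25
Remaining concentration:
C = 27.6 * exp(-3.25)
= 27.6 * 0.03877420783
= 1.070168136 g/L
Extracted = 27.6 - 1.070168136 = 26.52983186 g/L
Extraction % = 26.52983186 / 27.6 * 100
= 96.1226%

96.1226%


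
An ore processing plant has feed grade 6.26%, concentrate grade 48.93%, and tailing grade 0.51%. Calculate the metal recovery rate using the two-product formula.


92.8205%

Using the two-product formula:
R = 100 * c * (f - t) / (f * (c - t))
Numerator = 100 * 48.93 * (6.26 - 0.51)
= 100 * 48.93 * 5.75
= 28134.75
Denominator = 6.26 * (48.93 - 0.51)
= 6.26 * 48.42
= 303.1092
R = 28134.75 / 303.1092
= 92.8205%


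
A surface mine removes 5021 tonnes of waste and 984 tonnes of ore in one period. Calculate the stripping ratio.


5.1026

Stripping ratio = waste tonnage / ore tonnage
= 5021 / 984
= 5.1026


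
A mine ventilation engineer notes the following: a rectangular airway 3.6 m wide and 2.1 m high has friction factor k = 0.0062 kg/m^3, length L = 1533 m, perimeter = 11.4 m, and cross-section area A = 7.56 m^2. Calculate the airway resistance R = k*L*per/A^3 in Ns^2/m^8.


Compute the numerator:
k * L * per = 0.0062 * 1533 * 11.4
= 108.35244
Compute the denominator:
A^3 = 7.56^3 = 432.081216
Resistance:
R = 108.35244 / 432.081216
= 0.2508 Ns^2/m^8

0.2508 Ns^2/m^8


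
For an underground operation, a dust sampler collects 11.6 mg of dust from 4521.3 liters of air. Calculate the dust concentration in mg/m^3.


2.5656 mg/m^3

Convert liters to m^3: 1 m^3 = 1000 L
Concentration = mass / volume * 1000
= 11.6 / 4521.3 * 1000
= 0.002565633778 * 1000
= 2.5656 mg/m^3


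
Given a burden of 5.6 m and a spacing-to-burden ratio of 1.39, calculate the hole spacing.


Spacing = burden * ratio
= 5.6 * 1.39
= 7.784 m

7.784 m


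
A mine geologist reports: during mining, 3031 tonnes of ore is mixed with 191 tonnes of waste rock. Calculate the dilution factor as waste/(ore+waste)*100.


5.928%

Total material = ore + waste
= 3031 + 191 = 3222 tonnes
Dilution = waste / total * 100
= 191 / 3222 * 100
= 0.05927995034 * 100
= 5.928%


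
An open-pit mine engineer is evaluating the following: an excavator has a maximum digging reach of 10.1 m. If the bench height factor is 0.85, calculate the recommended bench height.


8.585 m

Bench height = reach * factor
= 10.1 * 0.85
= 8.585 m


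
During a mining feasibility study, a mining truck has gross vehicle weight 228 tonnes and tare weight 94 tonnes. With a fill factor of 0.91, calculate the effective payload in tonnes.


Maximum payload = gross - tare
= 228 - 94 = 134 tonnes
Effective payload = max payload * fill factor
= 134 * 0.91
= 121.94 tonnes

121.94 tonnes


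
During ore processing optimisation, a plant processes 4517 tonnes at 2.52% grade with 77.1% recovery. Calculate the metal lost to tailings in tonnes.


Total metal in feed:
= 4517 * 2.52 / 100 = 113.8284 tonnes
Metal recovered:
= 113.8284 * 77.1 / 100 = 87.7616964 tonnes
Metal lost to tailings:
= 113.8284 - 87.7616964
= 26.0667 tonnes

26.0667 tonnes


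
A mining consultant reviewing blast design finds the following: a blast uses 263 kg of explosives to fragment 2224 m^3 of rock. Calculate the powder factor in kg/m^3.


Powder factor = explosive mass / rock volume
= 263 / 2224
= 0.1183 kg/m^3

0.1183 kg/m^3


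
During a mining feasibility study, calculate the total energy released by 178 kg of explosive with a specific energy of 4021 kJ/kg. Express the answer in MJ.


Energy = mass * specific_energy / 1000
= 178 * 4021 / 1000
= 715738 / 1000
= 715.738 MJ

715.738 MJ


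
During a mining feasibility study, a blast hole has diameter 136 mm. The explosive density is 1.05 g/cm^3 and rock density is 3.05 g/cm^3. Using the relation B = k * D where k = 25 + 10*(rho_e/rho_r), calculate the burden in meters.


3.8682 m

First, compute k:
rho_e / rho_r = 1.05 / 3.05 = 0.3442622951
k = 25 + 10 * 0.3442622951 = 28.44262295
Then, compute burden:
B = k * D / 1000 = 28.44262295 * 136 / 1000
= 3868.196721 / 1000
= 3.8682 m


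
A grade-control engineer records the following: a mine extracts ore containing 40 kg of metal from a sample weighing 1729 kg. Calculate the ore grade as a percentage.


2.3135%

Ore grade = (metal mass / ore mass) * 100
= (40 / 1729) * 100
= 0.02313475998 * 100
= 2.3135%


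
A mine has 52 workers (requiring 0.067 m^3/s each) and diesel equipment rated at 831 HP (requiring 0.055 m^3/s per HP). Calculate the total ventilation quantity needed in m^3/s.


Airflow for workers:
Q_people = 52 * 0.067 = 3.484 m^3/s
Airflow for diesel equipment:
Q_diesel = 831 * 0.055 = 45.705 m^3/s
Total ventilation:
Q_total = 3.484 + 45.705
= 49.189 m^3/s

49.189 m^3/s


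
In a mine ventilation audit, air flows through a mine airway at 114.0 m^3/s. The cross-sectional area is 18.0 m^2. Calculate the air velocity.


6.3333 m/s

Velocity = flow rate / cross-sectional area
= 114.0 / 18.0
= 6.3333 m/s


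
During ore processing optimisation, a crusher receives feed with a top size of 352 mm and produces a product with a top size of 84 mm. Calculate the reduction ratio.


4.1905

Reduction ratio = feed size / product size
= 352 / 84
= 4.1905


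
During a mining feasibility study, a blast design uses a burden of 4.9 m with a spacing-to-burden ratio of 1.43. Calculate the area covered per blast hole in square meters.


First, find the spacing:
Spacing = burden * ratio = 4.9 * 1.43
= 7.007 m
Then, calculate the area:
Area = burden * spacing = 4.9 * 7.007
= 34.3343 m^2

34.3343 m^2


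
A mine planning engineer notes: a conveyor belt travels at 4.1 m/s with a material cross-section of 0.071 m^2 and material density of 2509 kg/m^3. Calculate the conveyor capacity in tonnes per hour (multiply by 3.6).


Volumetric flow = speed * area
= 4.1 * 0.071 = 0.2911 m^3/s
Mass flow = volumetric * density
= 0.2911 * 2509 = 730.3699 kg/s
Convert to t/h: multiply by 3.6
Capacity = 730.3699 * 3.6
= 2629.3316 t/h

2629.3316 t/h


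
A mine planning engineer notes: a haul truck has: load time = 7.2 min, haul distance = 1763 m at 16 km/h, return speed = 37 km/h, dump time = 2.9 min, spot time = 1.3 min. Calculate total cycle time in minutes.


20.8702 min

Convert haul speed to m/min: 16 * 1000/60 = 266.6666667 m/min
Haul time = 1763 / 266.6666667 = 6.61125 min
Convert return speed to m/min: 37 * 1000/60 = 616.6666667 m/min
Return time = 1763 / 616.6666667 = 2.858918919 min
Total cycle time:
= 7.2 + 6.61125 + 2.9 + 2.858918919 + 1.3
= 20.8702 min


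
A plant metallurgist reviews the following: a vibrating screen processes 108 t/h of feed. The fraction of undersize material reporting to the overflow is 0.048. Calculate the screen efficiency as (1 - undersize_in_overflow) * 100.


Screen efficiency = (1 - fraction of undersize in overflow) * 100
= (1 - 0.048) * 100
= 0.952 * 100
= 95.2%

95.2%


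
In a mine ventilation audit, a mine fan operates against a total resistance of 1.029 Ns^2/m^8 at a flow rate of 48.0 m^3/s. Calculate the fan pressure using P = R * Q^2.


Compute Q^2:
Q^2 = 48.0^2 = 2304.0
Compute pressure:
P = R * Q^2 = 1.029 * 2304.0
= 2370.816 Pa

2370.816 Pa


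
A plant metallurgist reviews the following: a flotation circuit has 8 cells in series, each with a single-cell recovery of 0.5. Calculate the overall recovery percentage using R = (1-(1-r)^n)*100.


99.6094%

Complement of single-cell recovery:
1 - r = 1 - 0.5 = 0.5
Raise to power n:
(1 - r)^8 = 0.5^8 = 0.00390625
Overall recovery:
R = (1 - 0.00390625) * 100
= 99.6094%


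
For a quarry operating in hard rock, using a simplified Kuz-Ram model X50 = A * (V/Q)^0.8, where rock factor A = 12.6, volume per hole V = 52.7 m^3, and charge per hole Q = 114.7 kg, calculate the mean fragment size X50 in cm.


Compute V/Q:
V/Q = 52.7 / 114.7 = 0.4594594595
Raise to the power 0.8:
(V/Q)^0.8 = 0.4594594595^0.8 = 0.5367817698
Multiply by A:
X50 = 12.6 * 0.5367817698
= 6.7635 cm

6.7635 cm


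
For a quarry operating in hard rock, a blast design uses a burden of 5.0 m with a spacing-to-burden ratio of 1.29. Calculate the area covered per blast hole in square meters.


First, find the spacing:
Spacing = burden * ratio = 5.0 * 1.29
= 6.45 m
Then, calculate the area:
Area = burden * spacing = 5.0 * 6.45
= 32.25 m^2

32.25 m^2


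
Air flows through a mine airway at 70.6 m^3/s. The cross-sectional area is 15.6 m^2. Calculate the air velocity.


Velocity = flow rate / cross-sectional area
= 70.6 / 15.6
= 4.5256 m/s

4.5256 m/s


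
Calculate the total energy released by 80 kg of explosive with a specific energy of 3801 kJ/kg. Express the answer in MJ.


304.08 MJ

Energy = mass * specific_energy / 1000
= 80 * 3801 / 1000
= 304080 / 1000
= 304.08 MJ


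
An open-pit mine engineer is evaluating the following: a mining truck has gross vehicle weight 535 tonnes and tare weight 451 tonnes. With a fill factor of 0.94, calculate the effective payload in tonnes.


78.96 tonnes

Maximum payload = gross - tare
= 535 - 451 = 84 tonnes
Effective payload = max payload * fill factor
= 84 * 0.94
= 78.96 tonnes


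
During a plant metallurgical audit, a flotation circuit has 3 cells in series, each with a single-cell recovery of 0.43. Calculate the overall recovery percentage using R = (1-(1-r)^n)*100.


81.4807%

Complement of single-cell recovery:
1 - r = 1 - 0.43 = 0.57
Raise to power n:
(1 - r)^3 = 0.57^3 = 0.185193
Overall recovery:
R = (1 - 0.185193) * 100
= 81.4807%


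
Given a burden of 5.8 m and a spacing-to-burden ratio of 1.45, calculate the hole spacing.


Spacing = burden * ratio
= 5.8 * 1.45
= 8.41 m

8.41 m


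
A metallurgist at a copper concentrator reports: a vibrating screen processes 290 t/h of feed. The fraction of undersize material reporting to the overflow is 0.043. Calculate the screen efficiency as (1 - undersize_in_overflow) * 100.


Screen efficiency = (1 - fraction of undersize in overflow) * 100
= (1 - 0.043) * 100
= 0.957 * 100
= 95.7%

95.7%


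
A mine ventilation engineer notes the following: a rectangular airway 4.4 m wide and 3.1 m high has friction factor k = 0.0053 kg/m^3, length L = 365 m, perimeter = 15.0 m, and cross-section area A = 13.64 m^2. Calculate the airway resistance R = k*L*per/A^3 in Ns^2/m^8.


Compute the numerator:
k * L * per = 0.0053 * 365 * 15.0
= 29.0175
Compute the denominator:
A^3 = 13.64^3 = 2537.716544
Resistance:
R = 29.0175 / 2537.716544
= 0.0114 Ns^2/m^8

0.0114 Ns^2/m^8


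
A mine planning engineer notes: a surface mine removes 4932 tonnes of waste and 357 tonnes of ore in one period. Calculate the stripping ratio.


Stripping ratio = waste tonnage / ore tonnage
= 4932 / 357
= 13.8151

13.8151


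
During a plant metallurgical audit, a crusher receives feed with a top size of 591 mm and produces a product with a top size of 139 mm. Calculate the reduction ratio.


Reduction ratio = feed size / product size
= 591 / 139
= 4.2518

4.2518


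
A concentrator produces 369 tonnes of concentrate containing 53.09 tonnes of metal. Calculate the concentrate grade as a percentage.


14.3875%

Grade = (metal in concentrate / concentrate mass) * 100
= (53.09 / 369) * 100
= 0.1438753388 * 100
= 14.3875%


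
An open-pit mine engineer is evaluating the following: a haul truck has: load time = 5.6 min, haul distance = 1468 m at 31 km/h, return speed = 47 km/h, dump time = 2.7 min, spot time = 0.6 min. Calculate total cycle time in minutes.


13.6153 min

Convert haul speed to m/min: 31 * 1000/60 = 516.6666667 m/min
Haul time = 1468 / 516.6666667 = 2.841290323 min
Convert return speed to m/min: 47 * 1000/60 = 783.3333333 m/min
Return time = 1468 / 783.3333333 = 1.874042553 min
Total cycle time:
= 5.6 + 2.841290323 + 2.7 + 1.874042553 + 0.6
= 13.6153 min


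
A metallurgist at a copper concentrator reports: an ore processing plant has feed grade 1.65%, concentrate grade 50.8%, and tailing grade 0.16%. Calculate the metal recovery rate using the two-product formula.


90.5883%

Using the two-product formula:
R = 100 * c * (f - t) / (f * (c - t))
Numerator = 100 * 50.8 * (1.65 - 0.16)
= 100 * 50.8 * 1.49
= 7569.2
Denominator = 1.65 * (50.8 - 0.16)
= 1.65 * 50.64
= 83.556
R = 7569.2 / 83.556
= 90.5883%


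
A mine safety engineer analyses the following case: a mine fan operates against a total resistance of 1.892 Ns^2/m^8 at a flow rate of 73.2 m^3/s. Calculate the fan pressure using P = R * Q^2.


10137.7901 Pa

Compute Q^2:
Q^2 = 73.2^2 = 5358.24
Compute pressure:
P = R * Q^2 = 1.892 * 5358.24
= 10137.7901 Pa


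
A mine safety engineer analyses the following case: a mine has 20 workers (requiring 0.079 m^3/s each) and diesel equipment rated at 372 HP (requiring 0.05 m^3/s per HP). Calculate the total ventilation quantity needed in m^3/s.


Airflow for workers:
Q_people = 20 * 0.079 = 1.58 m^3/s
Airflow for diesel equipment:
Q_diesel = 372 * 0.05 = 18.6 m^3/s
Total ventilation:
Q_total = 1.58 + 18.6
= 20.18 m^3/s

20.18 m^3/s


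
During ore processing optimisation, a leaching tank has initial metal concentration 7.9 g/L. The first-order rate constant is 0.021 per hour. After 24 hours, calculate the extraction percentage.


Compute the exponent:
-k * t = -0.021 * 24 = -0.504
Remaining concentration:
C = 7.9 * exp(-0.504)
= 7.9 * 0.6041093829
= 4.772464125 g/L
Extracted = 7.9 - 4.772464125 = 3.127535875 g/L
Extraction % = 3.127535875 / 7.9 * 100
= 39.5891%

39.5891%


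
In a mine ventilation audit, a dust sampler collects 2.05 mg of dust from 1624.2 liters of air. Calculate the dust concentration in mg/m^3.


1.2622 mg/m^3

Convert liters to m^3: 1 m^3 = 1000 L
Concentration = mass / volume * 1000
= 2.05 / 1624.2 * 1000
= 0.001262159833 * 1000
= 1.2622 mg/m^3


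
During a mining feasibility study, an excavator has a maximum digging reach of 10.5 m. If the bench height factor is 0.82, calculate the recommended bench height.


Bench height = reach * factor
= 10.5 * 0.82
= 8.61 m

8.61 m


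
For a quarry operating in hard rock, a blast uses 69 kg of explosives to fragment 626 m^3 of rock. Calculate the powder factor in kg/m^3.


0.1102 kg/m^3

Powder factor = explosive mass / rock volume
= 69 / 626
= 0.1102 kg/m^3


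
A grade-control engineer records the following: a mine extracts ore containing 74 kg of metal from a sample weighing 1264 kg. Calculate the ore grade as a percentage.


Ore grade = (metal mass / ore mass) * 100
= (74 / 1264) * 100
= 0.0585443038 * 100
= 5.8544%

5.8544%


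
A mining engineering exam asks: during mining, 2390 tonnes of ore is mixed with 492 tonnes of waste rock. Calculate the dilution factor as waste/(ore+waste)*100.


Total material = ore + waste
= 2390 + 492 = 2882 tonnes
Dilution = waste / total * 100
= 492 / 2882 * 100
= 0.1707147814 * 100
= 17.0715%

17.0715%


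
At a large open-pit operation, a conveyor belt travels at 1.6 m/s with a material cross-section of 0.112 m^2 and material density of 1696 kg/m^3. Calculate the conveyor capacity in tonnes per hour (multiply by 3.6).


1094.1235 t/h

Volumetric flow = speed * area
= 1.6 * 0.112 = 0.1792 m^3/s
Mass flow = volumetric * density
= 0.1792 * 1696 = 303.9232 kg/s
Convert to t/h: multiply by 3.6
Capacity = 303.9232 * 3.6
= 1094.1235 t/h


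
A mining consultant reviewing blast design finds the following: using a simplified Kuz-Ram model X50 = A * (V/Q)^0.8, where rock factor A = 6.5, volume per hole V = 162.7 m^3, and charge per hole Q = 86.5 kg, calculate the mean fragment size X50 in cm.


10.7748 cm

Compute V/Q:
V/Q = 162.7 / 86.5 = 1.880924855
Raise to the power 0.8:
(V/Q)^0.8 = 1.880924855^0.8 = 1.657666483
Multiply by A:
X50 = 6.5 * 1.657666483
= 10.7748 cm


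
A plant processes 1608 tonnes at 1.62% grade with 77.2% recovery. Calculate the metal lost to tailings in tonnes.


5.9393 tonnes

Total metal in feed:
= 1608 * 1.62 / 100 = 26.0496 tonnes
Metal recovered:
= 26.0496 * 77.2 / 100 = 20.1102912 tonnes
Metal lost to tailings:
= 26.0496 - 20.1102912
= 5.9393 tonnes


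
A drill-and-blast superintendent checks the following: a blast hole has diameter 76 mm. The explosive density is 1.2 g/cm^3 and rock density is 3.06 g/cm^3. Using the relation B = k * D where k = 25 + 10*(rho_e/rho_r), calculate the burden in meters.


2.198 m

First, compute k:
rho_e / rho_r = 1.2 / 3.06 = 0.3921568627
k = 25 + 10 * 0.3921568627 = 28.92156863
Then, compute burden:
B = k * D / 1000 = 28.92156863 * 76 / 1000
= 2198.039216 / 1000
= 2.198 m


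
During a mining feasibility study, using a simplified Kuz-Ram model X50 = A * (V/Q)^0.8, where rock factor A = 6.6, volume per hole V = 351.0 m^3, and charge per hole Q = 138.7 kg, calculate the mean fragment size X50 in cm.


Compute V/Q:
V/Q = 351.0 / 138.7 = 2.530641673
Raise to the power 0.8:
(V/Q)^0.8 = 2.530641673^0.8 = 2.101766784
Multiply by A:
X50 = 6.6 * 2.101766784
= 13.8717 cm

13.8717 cm


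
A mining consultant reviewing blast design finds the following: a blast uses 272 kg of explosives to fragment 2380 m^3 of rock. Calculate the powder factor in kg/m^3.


Powder factor = explosive mass / rock volume
= 272 / 2380
= 0.1143 kg/m^3

0.1143 kg/m^3


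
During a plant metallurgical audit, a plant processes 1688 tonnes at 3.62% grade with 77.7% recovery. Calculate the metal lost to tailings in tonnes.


13.6265 tonnes

Total metal in feed:
= 1688 * 3.62 / 100 = 61.1056 tonnes
Metal recovered:
= 61.1056 * 77.7 / 100 = 47.4790512 tonnes
Metal lost to tailings:
= 61.1056 - 47.4790512
= 13.6265 tonnes


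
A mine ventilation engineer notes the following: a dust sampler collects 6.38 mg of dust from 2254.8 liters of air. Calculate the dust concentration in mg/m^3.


2.8295 mg/m^3

Convert liters to m^3: 1 m^3 = 1000 L
Concentration = mass / volume * 1000
= 6.38 / 2254.8 * 1000
= 0.002829519248 * 1000
= 2.8295 mg/m^3


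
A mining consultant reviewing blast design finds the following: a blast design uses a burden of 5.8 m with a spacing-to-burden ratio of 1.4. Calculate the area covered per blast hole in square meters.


47.096 m^2

First, find the spacing:
Spacing = burden * ratio = 5.8 * 1.4
= 8.12 m
Then, calculate the area:
Area = burden * spacing = 5.8 * 8.12
= 47.096 m^2


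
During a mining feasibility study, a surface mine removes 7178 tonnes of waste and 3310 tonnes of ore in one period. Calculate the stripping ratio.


2.1686

Stripping ratio = waste tonnage / ore tonnage
= 7178 / 3310
= 2.1686


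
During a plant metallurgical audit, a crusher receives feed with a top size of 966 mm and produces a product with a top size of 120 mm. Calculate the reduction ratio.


8.05

Reduction ratio = feed size / product size
= 966 / 120
= 8.05


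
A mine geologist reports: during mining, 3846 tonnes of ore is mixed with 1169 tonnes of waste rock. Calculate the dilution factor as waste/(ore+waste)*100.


23.3101%

Total material = ore + waste
= 3846 + 1169 = 5015 tonnes
Dilution = waste / total * 100
= 1169 / 5015 * 100
= 0.2331006979 * 100
= 23.3101%


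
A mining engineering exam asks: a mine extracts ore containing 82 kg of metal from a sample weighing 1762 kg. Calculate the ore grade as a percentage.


4.6538%

Ore grade = (metal mass / ore mass) * 100
= (82 / 1762) * 100
= 0.04653802497 * 100
= 4.6538%


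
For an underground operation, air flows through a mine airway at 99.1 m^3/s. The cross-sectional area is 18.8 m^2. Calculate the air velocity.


Velocity = flow rate / cross-sectional area
= 99.1 / 18.8
= 5.2713 m/s

5.2713 m/s


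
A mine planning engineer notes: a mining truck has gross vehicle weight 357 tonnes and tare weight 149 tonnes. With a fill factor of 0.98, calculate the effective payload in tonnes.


Maximum payload = gross - tare
= 357 - 149 = 208 tonnes
Effective payload = max payload * fill factor
= 208 * 0.98
= 203.84 tonnes

203.84 tonnes


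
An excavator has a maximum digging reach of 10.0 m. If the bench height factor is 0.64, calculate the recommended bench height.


6.4 m

Bench height = reach * factor
= 10.0 * 0.64
= 6.4 m


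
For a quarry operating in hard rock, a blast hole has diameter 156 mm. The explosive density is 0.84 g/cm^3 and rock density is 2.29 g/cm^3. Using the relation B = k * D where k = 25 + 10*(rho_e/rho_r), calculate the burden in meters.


First, compute k:
rho_e / rho_r = 0.84 / 2.29 = 0.3668122271
k = 25 + 10 * 0.3668122271 = 28.66812227
Then, compute burden:
B = k * D / 1000 = 28.66812227 * 156 / 1000
= 4472.227074 / 1000
= 4.4722 m

4.4722 m


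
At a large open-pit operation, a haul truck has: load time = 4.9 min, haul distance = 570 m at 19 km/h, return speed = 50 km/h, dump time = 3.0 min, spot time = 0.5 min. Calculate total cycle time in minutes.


Convert haul speed to m/min: 19 * 1000/60 = 316.6666667 m/min
Haul time = 570 / 316.6666667 = 1.8 min
Convert return speed to m/min: 50 * 1000/60 = 833.3333333 m/min
Return time = 570 / 833.3333333 = 0.684 min
Total cycle time:
= 4.9 + 1.8 + 3.0 + 0.684 + 0.5
= 10.884 min

10.884 min


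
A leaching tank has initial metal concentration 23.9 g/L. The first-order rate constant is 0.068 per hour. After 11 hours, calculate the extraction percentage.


52.6688%

Compute the exponent:
-k * t = -0.068 * 11 = -0.748
Remaining concentration:
C = 23.9 * exp(-0.748)
= 23.9 * 0.4733122312
= 11.31216233 g/L
Extracted = 23.9 - 11.31216233 = 12.58783767 g/L
Extraction % = 12.58783767 / 23.9 * 100
= 52.6688%


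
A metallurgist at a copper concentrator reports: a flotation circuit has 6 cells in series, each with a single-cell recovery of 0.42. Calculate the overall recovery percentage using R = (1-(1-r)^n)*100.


96.1931%

Complement of single-cell recovery:
1 - r = 1 - 0.42 = 0.58
Raise to power n:
(1 - r)^6 = 0.58^6 = 0.03806869254
Overall recovery:
R = (1 - 0.03806869254) * 100
= 96.1931%


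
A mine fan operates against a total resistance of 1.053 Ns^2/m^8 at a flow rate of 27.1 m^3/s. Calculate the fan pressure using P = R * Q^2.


773.3337 Pa

Compute Q^2:
Q^2 = 27.1^2 = 734.41
Compute pressure:
P = R * Q^2 = 1.053 * 734.41
= 773.3337 Pa
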